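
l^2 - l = l*(l - 1)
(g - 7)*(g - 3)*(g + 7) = g^3 - 3*g^2 - 49*g + 147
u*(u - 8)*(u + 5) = u^3 - 3*u^2 - 40*u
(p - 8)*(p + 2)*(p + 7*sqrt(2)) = p^3 - 6*p^2 + 7*sqrt(2)*p^2 - 42*sqrt(2)*p - 16*p - 112*sqrt(2)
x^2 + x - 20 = (x - 4)*(x + 5)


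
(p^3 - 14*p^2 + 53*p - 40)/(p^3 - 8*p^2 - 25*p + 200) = (p - 1)/(p + 5)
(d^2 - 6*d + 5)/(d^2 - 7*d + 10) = (d - 1)/(d - 2)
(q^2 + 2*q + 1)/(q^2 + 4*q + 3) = (q + 1)/(q + 3)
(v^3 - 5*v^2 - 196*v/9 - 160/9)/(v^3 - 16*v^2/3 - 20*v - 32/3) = (9*v^2 + 27*v + 20)/(3*(3*v^2 + 8*v + 4))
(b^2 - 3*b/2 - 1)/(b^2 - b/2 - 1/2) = (b - 2)/(b - 1)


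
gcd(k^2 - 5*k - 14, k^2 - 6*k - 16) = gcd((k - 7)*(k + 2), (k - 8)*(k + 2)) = k + 2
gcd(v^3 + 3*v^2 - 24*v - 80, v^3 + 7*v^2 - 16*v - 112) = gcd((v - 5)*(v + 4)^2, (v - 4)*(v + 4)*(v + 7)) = v + 4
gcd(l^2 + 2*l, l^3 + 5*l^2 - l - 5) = 1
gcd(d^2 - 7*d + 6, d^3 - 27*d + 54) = 1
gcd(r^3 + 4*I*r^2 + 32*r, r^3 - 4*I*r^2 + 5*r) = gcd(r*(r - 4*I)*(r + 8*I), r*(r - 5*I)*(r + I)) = r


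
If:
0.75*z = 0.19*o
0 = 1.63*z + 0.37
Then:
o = -0.90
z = -0.23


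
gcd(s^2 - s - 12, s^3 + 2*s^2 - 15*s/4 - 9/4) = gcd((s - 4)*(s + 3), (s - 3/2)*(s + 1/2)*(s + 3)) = s + 3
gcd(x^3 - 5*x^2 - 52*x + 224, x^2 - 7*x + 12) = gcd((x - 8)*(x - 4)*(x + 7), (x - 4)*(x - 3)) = x - 4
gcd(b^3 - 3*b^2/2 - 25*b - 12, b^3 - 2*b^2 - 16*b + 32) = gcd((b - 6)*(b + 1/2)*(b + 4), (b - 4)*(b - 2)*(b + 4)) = b + 4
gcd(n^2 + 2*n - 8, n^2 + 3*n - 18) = 1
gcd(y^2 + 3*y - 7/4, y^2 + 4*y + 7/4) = y + 7/2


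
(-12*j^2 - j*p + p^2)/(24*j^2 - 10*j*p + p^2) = (3*j + p)/(-6*j + p)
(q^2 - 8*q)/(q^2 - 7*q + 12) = q*(q - 8)/(q^2 - 7*q + 12)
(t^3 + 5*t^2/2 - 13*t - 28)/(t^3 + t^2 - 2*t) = (t^2 + t/2 - 14)/(t*(t - 1))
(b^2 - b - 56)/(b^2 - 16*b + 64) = (b + 7)/(b - 8)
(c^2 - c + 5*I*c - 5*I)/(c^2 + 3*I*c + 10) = (c - 1)/(c - 2*I)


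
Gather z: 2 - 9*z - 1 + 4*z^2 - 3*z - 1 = 4*z^2 - 12*z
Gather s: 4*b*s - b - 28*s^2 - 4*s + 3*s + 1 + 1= -b - 28*s^2 + s*(4*b - 1) + 2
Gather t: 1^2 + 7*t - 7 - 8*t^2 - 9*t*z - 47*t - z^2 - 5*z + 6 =-8*t^2 + t*(-9*z - 40) - z^2 - 5*z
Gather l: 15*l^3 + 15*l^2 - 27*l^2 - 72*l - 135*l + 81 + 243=15*l^3 - 12*l^2 - 207*l + 324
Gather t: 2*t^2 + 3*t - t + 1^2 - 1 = 2*t^2 + 2*t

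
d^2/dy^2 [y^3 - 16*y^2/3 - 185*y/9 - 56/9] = 6*y - 32/3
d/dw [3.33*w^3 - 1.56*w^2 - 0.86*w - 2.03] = 9.99*w^2 - 3.12*w - 0.86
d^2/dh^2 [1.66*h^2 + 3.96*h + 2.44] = 3.32000000000000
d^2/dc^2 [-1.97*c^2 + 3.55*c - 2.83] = -3.94000000000000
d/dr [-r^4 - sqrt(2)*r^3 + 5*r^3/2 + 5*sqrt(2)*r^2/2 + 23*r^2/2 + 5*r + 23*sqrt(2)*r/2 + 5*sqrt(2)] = -4*r^3 - 3*sqrt(2)*r^2 + 15*r^2/2 + 5*sqrt(2)*r + 23*r + 5 + 23*sqrt(2)/2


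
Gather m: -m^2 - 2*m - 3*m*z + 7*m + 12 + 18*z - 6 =-m^2 + m*(5 - 3*z) + 18*z + 6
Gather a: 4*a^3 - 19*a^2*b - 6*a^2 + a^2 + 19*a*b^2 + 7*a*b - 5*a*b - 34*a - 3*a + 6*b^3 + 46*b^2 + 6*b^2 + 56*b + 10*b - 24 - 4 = 4*a^3 + a^2*(-19*b - 5) + a*(19*b^2 + 2*b - 37) + 6*b^3 + 52*b^2 + 66*b - 28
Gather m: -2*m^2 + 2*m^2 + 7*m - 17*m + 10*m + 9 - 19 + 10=0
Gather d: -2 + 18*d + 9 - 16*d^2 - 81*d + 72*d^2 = 56*d^2 - 63*d + 7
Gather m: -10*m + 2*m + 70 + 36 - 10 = 96 - 8*m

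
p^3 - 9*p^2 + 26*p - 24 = (p - 4)*(p - 3)*(p - 2)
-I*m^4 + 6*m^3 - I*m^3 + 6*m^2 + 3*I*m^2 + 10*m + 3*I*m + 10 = (m - I)*(m + 2*I)*(m + 5*I)*(-I*m - I)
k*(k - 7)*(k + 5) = k^3 - 2*k^2 - 35*k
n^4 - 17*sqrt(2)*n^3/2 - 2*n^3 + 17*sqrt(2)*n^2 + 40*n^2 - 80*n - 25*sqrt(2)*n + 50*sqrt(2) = (n - 2)*(n - 5*sqrt(2))*(n - 5*sqrt(2)/2)*(n - sqrt(2))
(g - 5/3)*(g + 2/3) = g^2 - g - 10/9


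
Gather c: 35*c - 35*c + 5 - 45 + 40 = 0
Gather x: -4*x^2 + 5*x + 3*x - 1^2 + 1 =-4*x^2 + 8*x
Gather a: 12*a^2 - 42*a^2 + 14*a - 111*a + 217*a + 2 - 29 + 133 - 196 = -30*a^2 + 120*a - 90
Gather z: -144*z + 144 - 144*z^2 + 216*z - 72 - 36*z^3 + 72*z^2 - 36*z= -36*z^3 - 72*z^2 + 36*z + 72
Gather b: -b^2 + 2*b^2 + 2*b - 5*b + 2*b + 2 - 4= b^2 - b - 2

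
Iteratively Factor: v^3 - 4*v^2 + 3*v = (v)*(v^2 - 4*v + 3) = v*(v - 3)*(v - 1)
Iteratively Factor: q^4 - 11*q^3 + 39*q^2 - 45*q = (q - 5)*(q^3 - 6*q^2 + 9*q) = (q - 5)*(q - 3)*(q^2 - 3*q) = q*(q - 5)*(q - 3)*(q - 3)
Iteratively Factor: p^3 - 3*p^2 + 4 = (p - 2)*(p^2 - p - 2) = (p - 2)*(p + 1)*(p - 2)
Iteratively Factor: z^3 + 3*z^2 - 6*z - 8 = (z - 2)*(z^2 + 5*z + 4) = (z - 2)*(z + 1)*(z + 4)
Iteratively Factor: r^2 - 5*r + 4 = (r - 1)*(r - 4)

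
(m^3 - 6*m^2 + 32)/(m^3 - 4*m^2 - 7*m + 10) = (m^2 - 8*m + 16)/(m^2 - 6*m + 5)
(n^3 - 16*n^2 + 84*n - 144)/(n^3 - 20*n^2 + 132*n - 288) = (n - 4)/(n - 8)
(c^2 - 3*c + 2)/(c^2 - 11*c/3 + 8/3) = 3*(c - 2)/(3*c - 8)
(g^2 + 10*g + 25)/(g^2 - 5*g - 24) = (g^2 + 10*g + 25)/(g^2 - 5*g - 24)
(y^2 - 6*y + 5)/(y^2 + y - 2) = (y - 5)/(y + 2)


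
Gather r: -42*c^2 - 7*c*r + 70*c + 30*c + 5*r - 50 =-42*c^2 + 100*c + r*(5 - 7*c) - 50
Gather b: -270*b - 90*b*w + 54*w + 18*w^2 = b*(-90*w - 270) + 18*w^2 + 54*w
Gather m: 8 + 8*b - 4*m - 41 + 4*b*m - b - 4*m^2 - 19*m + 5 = 7*b - 4*m^2 + m*(4*b - 23) - 28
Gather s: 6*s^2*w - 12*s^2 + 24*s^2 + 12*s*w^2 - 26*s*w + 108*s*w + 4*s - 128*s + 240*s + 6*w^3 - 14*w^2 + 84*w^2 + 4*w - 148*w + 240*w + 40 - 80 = s^2*(6*w + 12) + s*(12*w^2 + 82*w + 116) + 6*w^3 + 70*w^2 + 96*w - 40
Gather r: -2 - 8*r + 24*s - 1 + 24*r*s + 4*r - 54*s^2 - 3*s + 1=r*(24*s - 4) - 54*s^2 + 21*s - 2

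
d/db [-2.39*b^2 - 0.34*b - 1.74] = -4.78*b - 0.34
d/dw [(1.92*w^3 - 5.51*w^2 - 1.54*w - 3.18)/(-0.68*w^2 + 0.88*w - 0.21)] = (-1.3056*w^4 + 3.3792*w^3 - 7.1056*w^2 - 2.0106*w + 3.1218)/(0.4624*w^4 - 1.1968*w^3 + 1.06*w^2 - 0.3696*w + 0.0441)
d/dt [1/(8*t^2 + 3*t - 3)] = (-16*t - 3)/(8*t^2 + 3*t - 3)^2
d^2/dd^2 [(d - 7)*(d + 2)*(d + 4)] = 6*d - 2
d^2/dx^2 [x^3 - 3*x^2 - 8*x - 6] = 6*x - 6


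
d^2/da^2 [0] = 0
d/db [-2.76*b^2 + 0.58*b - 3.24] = 0.58 - 5.52*b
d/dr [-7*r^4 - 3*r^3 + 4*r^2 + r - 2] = -28*r^3 - 9*r^2 + 8*r + 1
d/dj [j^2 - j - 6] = 2*j - 1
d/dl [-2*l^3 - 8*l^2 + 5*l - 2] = -6*l^2 - 16*l + 5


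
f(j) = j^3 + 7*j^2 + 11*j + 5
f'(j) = 3*j^2 + 14*j + 11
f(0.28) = 8.65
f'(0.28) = 15.16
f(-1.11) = 0.05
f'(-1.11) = -0.84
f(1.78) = 52.40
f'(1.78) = 45.43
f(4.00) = 225.00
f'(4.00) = 115.00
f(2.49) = 91.23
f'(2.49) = 64.46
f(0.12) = 6.42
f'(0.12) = 12.72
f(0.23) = 7.91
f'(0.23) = 14.38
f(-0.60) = 0.70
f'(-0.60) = 3.68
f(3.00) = 128.00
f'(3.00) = 80.00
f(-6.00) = -25.00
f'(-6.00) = 35.00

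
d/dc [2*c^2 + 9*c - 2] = 4*c + 9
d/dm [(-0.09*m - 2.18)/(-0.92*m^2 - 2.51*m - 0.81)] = (0.0828*m^2 + 0.2259*m - (0.09*m + 2.18)*(1.84*m + 2.51) + 0.0729)/(0.92*m^2 + 2.51*m + 0.81)^2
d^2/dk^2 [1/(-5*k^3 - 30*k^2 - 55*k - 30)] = 2*(3*(k + 2)*(k^3 + 6*k^2 + 11*k + 6) - (3*k^2 + 12*k + 11)^2)/(5*(k^3 + 6*k^2 + 11*k + 6)^3)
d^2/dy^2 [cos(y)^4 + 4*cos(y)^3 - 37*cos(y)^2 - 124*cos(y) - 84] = -16*sin(y)^4 - 128*sin(y)^2 + 121*cos(y) - 9*cos(3*y) + 70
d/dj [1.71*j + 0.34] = 1.71000000000000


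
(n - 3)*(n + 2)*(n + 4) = n^3 + 3*n^2 - 10*n - 24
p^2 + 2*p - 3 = (p - 1)*(p + 3)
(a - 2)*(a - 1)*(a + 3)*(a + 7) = a^4 + 7*a^3 - 7*a^2 - 43*a + 42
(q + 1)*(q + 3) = q^2 + 4*q + 3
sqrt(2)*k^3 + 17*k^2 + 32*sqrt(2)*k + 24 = (k + 2*sqrt(2))*(k + 6*sqrt(2))*(sqrt(2)*k + 1)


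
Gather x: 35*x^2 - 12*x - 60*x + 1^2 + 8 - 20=35*x^2 - 72*x - 11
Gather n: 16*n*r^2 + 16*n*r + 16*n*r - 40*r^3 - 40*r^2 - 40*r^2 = n*(16*r^2 + 32*r) - 40*r^3 - 80*r^2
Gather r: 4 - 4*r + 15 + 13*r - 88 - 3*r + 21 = 6*r - 48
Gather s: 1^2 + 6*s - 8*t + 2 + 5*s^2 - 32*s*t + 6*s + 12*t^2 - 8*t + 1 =5*s^2 + s*(12 - 32*t) + 12*t^2 - 16*t + 4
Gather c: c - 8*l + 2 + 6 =c - 8*l + 8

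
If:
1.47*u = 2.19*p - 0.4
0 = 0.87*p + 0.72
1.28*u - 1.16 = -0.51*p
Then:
No Solution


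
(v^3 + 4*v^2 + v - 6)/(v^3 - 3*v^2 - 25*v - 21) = (v^2 + v - 2)/(v^2 - 6*v - 7)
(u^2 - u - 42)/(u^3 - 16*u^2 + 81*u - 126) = (u + 6)/(u^2 - 9*u + 18)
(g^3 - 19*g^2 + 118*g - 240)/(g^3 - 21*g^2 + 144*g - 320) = (g - 6)/(g - 8)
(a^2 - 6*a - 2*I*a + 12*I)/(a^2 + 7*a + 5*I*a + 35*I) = (a^2 - 2*a*(3 + I) + 12*I)/(a^2 + a*(7 + 5*I) + 35*I)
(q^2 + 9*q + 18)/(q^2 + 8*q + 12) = (q + 3)/(q + 2)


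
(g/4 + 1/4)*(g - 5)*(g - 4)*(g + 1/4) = g^4/4 - 31*g^3/16 + 9*g^2/4 + 91*g/16 + 5/4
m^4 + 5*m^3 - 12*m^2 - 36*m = m*(m - 3)*(m + 2)*(m + 6)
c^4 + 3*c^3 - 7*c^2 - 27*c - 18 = (c - 3)*(c + 1)*(c + 2)*(c + 3)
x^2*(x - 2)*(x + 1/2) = x^4 - 3*x^3/2 - x^2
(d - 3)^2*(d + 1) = d^3 - 5*d^2 + 3*d + 9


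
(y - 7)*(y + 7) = y^2 - 49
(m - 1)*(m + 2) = m^2 + m - 2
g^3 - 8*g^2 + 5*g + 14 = (g - 7)*(g - 2)*(g + 1)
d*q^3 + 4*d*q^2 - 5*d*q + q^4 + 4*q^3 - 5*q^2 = q*(d + q)*(q - 1)*(q + 5)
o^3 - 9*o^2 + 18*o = o*(o - 6)*(o - 3)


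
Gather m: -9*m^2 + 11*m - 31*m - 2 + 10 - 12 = -9*m^2 - 20*m - 4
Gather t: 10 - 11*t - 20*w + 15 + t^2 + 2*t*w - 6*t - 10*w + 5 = t^2 + t*(2*w - 17) - 30*w + 30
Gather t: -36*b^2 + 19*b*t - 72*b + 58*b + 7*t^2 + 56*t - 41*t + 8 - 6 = -36*b^2 - 14*b + 7*t^2 + t*(19*b + 15) + 2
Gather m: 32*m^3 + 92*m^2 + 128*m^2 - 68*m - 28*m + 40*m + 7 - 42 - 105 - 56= 32*m^3 + 220*m^2 - 56*m - 196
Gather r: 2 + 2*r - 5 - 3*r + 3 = -r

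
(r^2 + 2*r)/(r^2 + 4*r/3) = 3*(r + 2)/(3*r + 4)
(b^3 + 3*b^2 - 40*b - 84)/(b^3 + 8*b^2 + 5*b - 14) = (b - 6)/(b - 1)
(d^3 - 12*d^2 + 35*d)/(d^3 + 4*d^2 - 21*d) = (d^2 - 12*d + 35)/(d^2 + 4*d - 21)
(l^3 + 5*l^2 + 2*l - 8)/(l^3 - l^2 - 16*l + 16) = (l + 2)/(l - 4)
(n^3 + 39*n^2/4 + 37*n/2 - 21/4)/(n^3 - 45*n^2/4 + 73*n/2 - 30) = (4*n^3 + 39*n^2 + 74*n - 21)/(4*n^3 - 45*n^2 + 146*n - 120)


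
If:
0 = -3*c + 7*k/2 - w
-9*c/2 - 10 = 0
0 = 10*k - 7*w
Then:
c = -20/9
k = -280/87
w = -400/87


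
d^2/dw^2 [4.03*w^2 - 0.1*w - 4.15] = 8.06000000000000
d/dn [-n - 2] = -1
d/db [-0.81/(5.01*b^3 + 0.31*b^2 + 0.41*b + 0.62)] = (12.1743*b^2 + 0.5022*b + 0.3321)/(5.01*b^3 + 0.31*b^2 + 0.41*b + 0.62)^2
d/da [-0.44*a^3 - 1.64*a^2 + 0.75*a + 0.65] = -1.32*a^2 - 3.28*a + 0.75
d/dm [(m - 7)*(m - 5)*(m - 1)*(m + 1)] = 4*m^3 - 36*m^2 + 68*m + 12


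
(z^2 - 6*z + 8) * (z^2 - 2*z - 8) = z^4 - 8*z^3 + 12*z^2 + 32*z - 64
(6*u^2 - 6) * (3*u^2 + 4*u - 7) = 18*u^4 + 24*u^3 - 60*u^2 - 24*u + 42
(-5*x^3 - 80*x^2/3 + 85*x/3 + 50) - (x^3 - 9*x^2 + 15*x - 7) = -6*x^3 - 53*x^2/3 + 40*x/3 + 57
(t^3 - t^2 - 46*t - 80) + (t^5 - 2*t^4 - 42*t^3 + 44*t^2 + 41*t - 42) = t^5 - 2*t^4 - 41*t^3 + 43*t^2 - 5*t - 122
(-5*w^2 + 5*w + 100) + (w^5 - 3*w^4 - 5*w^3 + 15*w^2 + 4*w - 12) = w^5 - 3*w^4 - 5*w^3 + 10*w^2 + 9*w + 88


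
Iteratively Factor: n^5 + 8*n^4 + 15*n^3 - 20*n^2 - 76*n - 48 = (n + 4)*(n^4 + 4*n^3 - n^2 - 16*n - 12) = (n + 2)*(n + 4)*(n^3 + 2*n^2 - 5*n - 6) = (n + 2)*(n + 3)*(n + 4)*(n^2 - n - 2) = (n + 1)*(n + 2)*(n + 3)*(n + 4)*(n - 2)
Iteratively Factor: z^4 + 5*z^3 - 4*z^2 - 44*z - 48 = (z - 3)*(z^3 + 8*z^2 + 20*z + 16) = (z - 3)*(z + 2)*(z^2 + 6*z + 8) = (z - 3)*(z + 2)*(z + 4)*(z + 2)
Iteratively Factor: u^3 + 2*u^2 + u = (u + 1)*(u^2 + u) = (u + 1)^2*(u)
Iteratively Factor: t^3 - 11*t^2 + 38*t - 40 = (t - 4)*(t^2 - 7*t + 10) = (t - 5)*(t - 4)*(t - 2)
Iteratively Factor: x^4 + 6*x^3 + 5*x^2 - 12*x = (x + 4)*(x^3 + 2*x^2 - 3*x) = (x + 3)*(x + 4)*(x^2 - x) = x*(x + 3)*(x + 4)*(x - 1)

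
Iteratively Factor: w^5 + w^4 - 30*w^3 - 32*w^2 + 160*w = (w + 4)*(w^4 - 3*w^3 - 18*w^2 + 40*w) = (w - 5)*(w + 4)*(w^3 + 2*w^2 - 8*w) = (w - 5)*(w + 4)^2*(w^2 - 2*w) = w*(w - 5)*(w + 4)^2*(w - 2)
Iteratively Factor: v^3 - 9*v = (v - 3)*(v^2 + 3*v) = (v - 3)*(v + 3)*(v)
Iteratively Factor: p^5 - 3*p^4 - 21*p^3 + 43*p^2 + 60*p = (p + 1)*(p^4 - 4*p^3 - 17*p^2 + 60*p) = (p - 5)*(p + 1)*(p^3 + p^2 - 12*p) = (p - 5)*(p + 1)*(p + 4)*(p^2 - 3*p) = (p - 5)*(p - 3)*(p + 1)*(p + 4)*(p)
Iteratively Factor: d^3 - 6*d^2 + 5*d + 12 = (d + 1)*(d^2 - 7*d + 12) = (d - 3)*(d + 1)*(d - 4)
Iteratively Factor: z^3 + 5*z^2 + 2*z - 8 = (z + 2)*(z^2 + 3*z - 4) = (z + 2)*(z + 4)*(z - 1)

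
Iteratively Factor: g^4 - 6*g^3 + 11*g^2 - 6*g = (g)*(g^3 - 6*g^2 + 11*g - 6) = g*(g - 2)*(g^2 - 4*g + 3) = g*(g - 3)*(g - 2)*(g - 1)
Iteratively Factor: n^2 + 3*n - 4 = (n + 4)*(n - 1)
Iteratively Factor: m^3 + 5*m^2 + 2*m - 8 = (m + 4)*(m^2 + m - 2) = (m - 1)*(m + 4)*(m + 2)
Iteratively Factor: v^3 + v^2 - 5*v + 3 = (v - 1)*(v^2 + 2*v - 3) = (v - 1)^2*(v + 3)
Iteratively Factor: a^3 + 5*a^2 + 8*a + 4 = (a + 1)*(a^2 + 4*a + 4) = (a + 1)*(a + 2)*(a + 2)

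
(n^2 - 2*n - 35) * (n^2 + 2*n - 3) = n^4 - 42*n^2 - 64*n + 105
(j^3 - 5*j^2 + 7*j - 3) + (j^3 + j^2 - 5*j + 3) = 2*j^3 - 4*j^2 + 2*j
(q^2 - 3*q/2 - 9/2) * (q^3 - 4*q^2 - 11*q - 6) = q^5 - 11*q^4/2 - 19*q^3/2 + 57*q^2/2 + 117*q/2 + 27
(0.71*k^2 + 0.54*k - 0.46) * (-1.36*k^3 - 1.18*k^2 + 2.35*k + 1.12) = -0.9656*k^5 - 1.5722*k^4 + 1.6569*k^3 + 2.607*k^2 - 0.4762*k - 0.5152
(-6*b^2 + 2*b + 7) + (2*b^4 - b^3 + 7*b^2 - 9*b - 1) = 2*b^4 - b^3 + b^2 - 7*b + 6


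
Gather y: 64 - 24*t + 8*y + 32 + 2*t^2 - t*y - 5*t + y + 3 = 2*t^2 - 29*t + y*(9 - t) + 99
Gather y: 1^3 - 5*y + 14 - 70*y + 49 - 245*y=64 - 320*y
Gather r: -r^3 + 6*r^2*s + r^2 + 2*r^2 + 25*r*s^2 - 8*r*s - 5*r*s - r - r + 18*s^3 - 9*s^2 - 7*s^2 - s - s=-r^3 + r^2*(6*s + 3) + r*(25*s^2 - 13*s - 2) + 18*s^3 - 16*s^2 - 2*s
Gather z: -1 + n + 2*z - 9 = n + 2*z - 10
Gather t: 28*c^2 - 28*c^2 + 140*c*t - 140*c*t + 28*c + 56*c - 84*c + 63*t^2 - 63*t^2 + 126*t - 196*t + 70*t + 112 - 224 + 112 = 0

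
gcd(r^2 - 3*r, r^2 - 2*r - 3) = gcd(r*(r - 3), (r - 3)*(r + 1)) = r - 3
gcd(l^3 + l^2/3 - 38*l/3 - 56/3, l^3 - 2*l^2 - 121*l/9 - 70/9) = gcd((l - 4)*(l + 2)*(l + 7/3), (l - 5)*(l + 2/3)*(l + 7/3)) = l + 7/3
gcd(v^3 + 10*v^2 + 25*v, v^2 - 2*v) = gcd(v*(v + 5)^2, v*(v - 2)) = v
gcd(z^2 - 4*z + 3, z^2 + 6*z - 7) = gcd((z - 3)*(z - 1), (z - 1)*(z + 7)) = z - 1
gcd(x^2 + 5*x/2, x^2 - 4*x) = x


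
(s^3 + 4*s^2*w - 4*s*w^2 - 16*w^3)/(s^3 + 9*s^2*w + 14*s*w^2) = (s^2 + 2*s*w - 8*w^2)/(s*(s + 7*w))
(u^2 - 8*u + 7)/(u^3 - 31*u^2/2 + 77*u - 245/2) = 2*(u - 1)/(2*u^2 - 17*u + 35)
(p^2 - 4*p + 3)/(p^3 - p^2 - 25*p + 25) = (p - 3)/(p^2 - 25)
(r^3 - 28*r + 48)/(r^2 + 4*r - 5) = (r^3 - 28*r + 48)/(r^2 + 4*r - 5)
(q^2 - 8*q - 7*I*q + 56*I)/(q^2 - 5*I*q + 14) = (q - 8)/(q + 2*I)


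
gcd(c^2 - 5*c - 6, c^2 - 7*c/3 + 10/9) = 1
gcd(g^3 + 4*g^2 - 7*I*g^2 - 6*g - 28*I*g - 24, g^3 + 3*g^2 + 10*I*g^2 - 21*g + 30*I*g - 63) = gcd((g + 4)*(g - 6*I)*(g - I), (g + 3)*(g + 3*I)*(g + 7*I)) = 1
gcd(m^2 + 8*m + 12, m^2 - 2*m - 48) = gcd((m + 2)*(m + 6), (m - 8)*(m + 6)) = m + 6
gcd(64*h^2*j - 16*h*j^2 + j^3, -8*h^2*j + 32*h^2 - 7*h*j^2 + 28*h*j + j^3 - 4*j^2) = 8*h - j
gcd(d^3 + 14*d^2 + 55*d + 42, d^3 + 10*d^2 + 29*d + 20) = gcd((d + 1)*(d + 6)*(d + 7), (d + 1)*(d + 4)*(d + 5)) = d + 1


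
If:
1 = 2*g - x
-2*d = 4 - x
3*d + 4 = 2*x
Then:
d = -4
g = -3/2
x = -4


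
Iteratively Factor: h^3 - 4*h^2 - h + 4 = (h + 1)*(h^2 - 5*h + 4) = (h - 4)*(h + 1)*(h - 1)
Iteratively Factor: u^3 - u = (u - 1)*(u^2 + u) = u*(u - 1)*(u + 1)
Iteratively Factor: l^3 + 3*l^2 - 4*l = (l - 1)*(l^2 + 4*l) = (l - 1)*(l + 4)*(l)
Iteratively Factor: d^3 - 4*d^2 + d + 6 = (d + 1)*(d^2 - 5*d + 6) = (d - 3)*(d + 1)*(d - 2)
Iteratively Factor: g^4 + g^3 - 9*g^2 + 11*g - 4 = (g + 4)*(g^3 - 3*g^2 + 3*g - 1) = (g - 1)*(g + 4)*(g^2 - 2*g + 1) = (g - 1)^2*(g + 4)*(g - 1)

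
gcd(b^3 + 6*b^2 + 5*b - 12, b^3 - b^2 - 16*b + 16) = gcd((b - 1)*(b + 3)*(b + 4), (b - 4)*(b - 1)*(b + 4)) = b^2 + 3*b - 4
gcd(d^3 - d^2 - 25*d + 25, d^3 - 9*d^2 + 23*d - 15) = d^2 - 6*d + 5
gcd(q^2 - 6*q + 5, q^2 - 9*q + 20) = q - 5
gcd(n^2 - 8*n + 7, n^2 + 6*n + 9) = 1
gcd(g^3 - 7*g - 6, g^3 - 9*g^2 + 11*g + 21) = g^2 - 2*g - 3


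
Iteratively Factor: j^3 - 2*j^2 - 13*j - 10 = (j - 5)*(j^2 + 3*j + 2) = (j - 5)*(j + 1)*(j + 2)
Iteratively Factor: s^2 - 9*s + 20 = (s - 4)*(s - 5)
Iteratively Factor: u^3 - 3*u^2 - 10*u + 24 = (u - 4)*(u^2 + u - 6) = (u - 4)*(u - 2)*(u + 3)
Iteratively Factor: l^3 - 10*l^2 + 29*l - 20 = (l - 4)*(l^2 - 6*l + 5) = (l - 5)*(l - 4)*(l - 1)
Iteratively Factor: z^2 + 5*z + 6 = (z + 3)*(z + 2)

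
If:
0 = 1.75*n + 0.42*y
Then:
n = -0.24*y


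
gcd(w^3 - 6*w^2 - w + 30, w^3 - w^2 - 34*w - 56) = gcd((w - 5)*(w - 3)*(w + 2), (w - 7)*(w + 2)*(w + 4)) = w + 2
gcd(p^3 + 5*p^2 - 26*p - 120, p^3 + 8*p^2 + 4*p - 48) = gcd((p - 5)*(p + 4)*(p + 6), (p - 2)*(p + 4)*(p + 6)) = p^2 + 10*p + 24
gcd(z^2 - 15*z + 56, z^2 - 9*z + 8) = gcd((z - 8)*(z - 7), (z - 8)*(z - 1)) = z - 8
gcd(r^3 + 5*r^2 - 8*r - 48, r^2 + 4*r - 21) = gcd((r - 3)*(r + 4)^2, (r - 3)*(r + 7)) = r - 3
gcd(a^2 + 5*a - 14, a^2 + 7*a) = a + 7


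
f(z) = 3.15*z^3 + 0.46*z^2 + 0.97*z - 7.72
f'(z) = 9.45*z^2 + 0.92*z + 0.97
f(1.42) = 3.60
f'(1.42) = 21.33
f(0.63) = -6.14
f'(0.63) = 5.30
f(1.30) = 1.24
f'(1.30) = 18.14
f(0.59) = -6.34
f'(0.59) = 4.80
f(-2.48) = -55.34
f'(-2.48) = 56.81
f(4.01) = 206.68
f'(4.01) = 156.62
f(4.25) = 246.52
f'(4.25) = 175.57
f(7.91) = 1587.71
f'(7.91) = 599.52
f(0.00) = -7.72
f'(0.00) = 0.97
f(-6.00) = -677.38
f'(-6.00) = 335.65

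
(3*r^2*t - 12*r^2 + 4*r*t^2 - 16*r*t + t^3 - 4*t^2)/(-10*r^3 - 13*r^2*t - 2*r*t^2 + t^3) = (-3*r*t + 12*r - t^2 + 4*t)/(10*r^2 + 3*r*t - t^2)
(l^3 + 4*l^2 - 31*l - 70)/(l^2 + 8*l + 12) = (l^2 + 2*l - 35)/(l + 6)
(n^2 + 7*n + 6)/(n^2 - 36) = (n + 1)/(n - 6)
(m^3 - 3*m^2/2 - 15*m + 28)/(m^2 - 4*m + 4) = (m^2 + m/2 - 14)/(m - 2)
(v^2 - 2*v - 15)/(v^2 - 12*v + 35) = (v + 3)/(v - 7)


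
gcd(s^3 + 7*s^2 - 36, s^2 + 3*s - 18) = s + 6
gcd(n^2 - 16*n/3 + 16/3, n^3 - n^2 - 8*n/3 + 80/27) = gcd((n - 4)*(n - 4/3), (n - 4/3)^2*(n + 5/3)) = n - 4/3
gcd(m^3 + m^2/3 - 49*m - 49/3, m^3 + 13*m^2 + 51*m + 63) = m + 7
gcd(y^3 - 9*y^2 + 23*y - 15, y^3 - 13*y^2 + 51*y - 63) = y - 3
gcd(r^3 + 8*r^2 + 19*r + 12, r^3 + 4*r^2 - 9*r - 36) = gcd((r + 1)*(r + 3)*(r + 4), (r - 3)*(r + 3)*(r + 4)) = r^2 + 7*r + 12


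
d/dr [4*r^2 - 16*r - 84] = 8*r - 16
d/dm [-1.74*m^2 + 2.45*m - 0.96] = 2.45 - 3.48*m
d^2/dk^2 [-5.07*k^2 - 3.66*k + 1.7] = -10.1400000000000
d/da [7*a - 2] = 7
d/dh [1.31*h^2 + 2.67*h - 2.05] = 2.62*h + 2.67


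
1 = 1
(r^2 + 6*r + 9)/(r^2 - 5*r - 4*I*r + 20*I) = (r^2 + 6*r + 9)/(r^2 - 5*r - 4*I*r + 20*I)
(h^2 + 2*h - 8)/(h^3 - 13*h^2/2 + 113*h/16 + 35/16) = 16*(h^2 + 2*h - 8)/(16*h^3 - 104*h^2 + 113*h + 35)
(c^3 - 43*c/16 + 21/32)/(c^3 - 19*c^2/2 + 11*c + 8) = (32*c^3 - 86*c + 21)/(16*(2*c^3 - 19*c^2 + 22*c + 16))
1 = 1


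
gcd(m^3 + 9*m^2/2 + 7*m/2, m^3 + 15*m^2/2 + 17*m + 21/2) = m^2 + 9*m/2 + 7/2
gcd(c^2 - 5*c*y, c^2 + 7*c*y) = c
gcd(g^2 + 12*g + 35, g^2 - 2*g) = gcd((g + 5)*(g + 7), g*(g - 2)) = 1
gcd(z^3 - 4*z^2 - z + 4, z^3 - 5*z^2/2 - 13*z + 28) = z - 4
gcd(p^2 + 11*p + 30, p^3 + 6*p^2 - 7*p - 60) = p + 5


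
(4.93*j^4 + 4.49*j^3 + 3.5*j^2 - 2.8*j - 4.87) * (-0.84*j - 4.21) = -4.1412*j^5 - 24.5269*j^4 - 21.8429*j^3 - 12.383*j^2 + 15.8788*j + 20.5027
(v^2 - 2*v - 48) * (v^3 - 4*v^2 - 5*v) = v^5 - 6*v^4 - 45*v^3 + 202*v^2 + 240*v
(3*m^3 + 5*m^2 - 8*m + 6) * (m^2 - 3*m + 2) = 3*m^5 - 4*m^4 - 17*m^3 + 40*m^2 - 34*m + 12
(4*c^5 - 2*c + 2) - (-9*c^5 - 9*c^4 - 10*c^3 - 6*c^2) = 13*c^5 + 9*c^4 + 10*c^3 + 6*c^2 - 2*c + 2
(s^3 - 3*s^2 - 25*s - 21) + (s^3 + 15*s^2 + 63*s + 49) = 2*s^3 + 12*s^2 + 38*s + 28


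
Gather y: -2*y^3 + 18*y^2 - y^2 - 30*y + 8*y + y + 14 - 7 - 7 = -2*y^3 + 17*y^2 - 21*y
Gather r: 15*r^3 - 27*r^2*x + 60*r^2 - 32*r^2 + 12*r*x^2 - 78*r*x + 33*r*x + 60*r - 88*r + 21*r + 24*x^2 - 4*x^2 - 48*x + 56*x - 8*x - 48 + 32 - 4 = 15*r^3 + r^2*(28 - 27*x) + r*(12*x^2 - 45*x - 7) + 20*x^2 - 20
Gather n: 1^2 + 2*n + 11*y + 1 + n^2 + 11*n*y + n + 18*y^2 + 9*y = n^2 + n*(11*y + 3) + 18*y^2 + 20*y + 2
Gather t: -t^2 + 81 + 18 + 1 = 100 - t^2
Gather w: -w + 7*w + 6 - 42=6*w - 36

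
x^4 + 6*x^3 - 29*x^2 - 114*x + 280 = (x - 4)*(x - 2)*(x + 5)*(x + 7)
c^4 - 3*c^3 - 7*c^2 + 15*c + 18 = (c - 3)^2*(c + 1)*(c + 2)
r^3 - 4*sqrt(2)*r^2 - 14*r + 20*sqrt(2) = (r - 5*sqrt(2))*(r - sqrt(2))*(r + 2*sqrt(2))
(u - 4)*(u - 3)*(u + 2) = u^3 - 5*u^2 - 2*u + 24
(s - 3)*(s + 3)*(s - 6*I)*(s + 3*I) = s^4 - 3*I*s^3 + 9*s^2 + 27*I*s - 162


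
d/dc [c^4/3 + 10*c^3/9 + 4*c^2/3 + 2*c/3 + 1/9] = 4*c^3/3 + 10*c^2/3 + 8*c/3 + 2/3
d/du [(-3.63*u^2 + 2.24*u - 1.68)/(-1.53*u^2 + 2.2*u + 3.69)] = (-4.5588*u^2 - 31.9302*u + 11.9616)/(2.3409*u^4 - 6.732*u^3 - 6.4514*u^2 + 16.236*u + 13.6161)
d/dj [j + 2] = 1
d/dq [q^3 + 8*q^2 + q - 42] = 3*q^2 + 16*q + 1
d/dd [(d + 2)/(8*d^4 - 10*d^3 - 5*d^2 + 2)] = (8*d^4 - 10*d^3 - 5*d^2 + 2*d*(d + 2)*(-16*d^2 + 15*d + 5) + 2)/(8*d^4 - 10*d^3 - 5*d^2 + 2)^2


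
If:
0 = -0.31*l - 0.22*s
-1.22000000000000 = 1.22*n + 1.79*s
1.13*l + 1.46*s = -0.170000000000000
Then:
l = 0.18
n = -0.62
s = -0.26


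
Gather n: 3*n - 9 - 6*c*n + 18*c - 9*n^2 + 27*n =18*c - 9*n^2 + n*(30 - 6*c) - 9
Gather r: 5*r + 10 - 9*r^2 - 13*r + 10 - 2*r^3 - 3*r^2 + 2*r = -2*r^3 - 12*r^2 - 6*r + 20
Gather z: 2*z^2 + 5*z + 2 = 2*z^2 + 5*z + 2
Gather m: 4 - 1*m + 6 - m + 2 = 12 - 2*m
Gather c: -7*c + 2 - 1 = 1 - 7*c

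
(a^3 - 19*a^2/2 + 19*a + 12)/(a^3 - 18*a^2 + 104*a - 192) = (a + 1/2)/(a - 8)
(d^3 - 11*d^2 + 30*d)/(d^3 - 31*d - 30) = d*(d - 5)/(d^2 + 6*d + 5)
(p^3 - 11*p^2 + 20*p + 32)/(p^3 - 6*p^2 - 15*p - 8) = (p - 4)/(p + 1)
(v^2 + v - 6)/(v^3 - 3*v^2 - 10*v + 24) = 1/(v - 4)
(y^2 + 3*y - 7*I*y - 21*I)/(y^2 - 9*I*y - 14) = (y + 3)/(y - 2*I)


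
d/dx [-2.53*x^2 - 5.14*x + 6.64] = -5.06*x - 5.14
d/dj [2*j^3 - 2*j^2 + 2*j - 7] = 6*j^2 - 4*j + 2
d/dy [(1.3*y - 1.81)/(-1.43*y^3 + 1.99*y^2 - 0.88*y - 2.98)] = (3.718*y^3 - 10.3519*y^2 + 7.2038*y - 5.4668)/(2.0449*y^6 - 5.6914*y^5 + 6.4769*y^4 + 5.0204*y^3 - 11.086*y^2 + 5.2448*y + 8.8804)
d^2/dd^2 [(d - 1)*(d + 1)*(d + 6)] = 6*d + 12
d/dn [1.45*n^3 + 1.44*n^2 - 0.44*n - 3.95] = 4.35*n^2 + 2.88*n - 0.44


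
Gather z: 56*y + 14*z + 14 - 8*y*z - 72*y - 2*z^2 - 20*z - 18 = -16*y - 2*z^2 + z*(-8*y - 6) - 4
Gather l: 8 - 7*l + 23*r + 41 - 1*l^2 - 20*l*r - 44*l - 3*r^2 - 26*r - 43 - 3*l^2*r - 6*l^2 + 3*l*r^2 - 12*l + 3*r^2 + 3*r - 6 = l^2*(-3*r - 7) + l*(3*r^2 - 20*r - 63)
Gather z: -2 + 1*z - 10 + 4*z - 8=5*z - 20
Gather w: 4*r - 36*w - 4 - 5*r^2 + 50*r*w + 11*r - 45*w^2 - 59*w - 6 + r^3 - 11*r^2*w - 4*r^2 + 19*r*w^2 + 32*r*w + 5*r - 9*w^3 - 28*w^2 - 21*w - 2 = r^3 - 9*r^2 + 20*r - 9*w^3 + w^2*(19*r - 73) + w*(-11*r^2 + 82*r - 116) - 12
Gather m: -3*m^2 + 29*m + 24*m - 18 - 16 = -3*m^2 + 53*m - 34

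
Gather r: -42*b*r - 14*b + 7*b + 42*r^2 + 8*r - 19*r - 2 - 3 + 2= -7*b + 42*r^2 + r*(-42*b - 11) - 3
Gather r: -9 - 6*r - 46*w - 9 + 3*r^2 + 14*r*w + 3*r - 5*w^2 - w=3*r^2 + r*(14*w - 3) - 5*w^2 - 47*w - 18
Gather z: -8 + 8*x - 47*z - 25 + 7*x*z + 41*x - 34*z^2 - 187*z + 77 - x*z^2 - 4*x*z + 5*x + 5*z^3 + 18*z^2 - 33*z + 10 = 54*x + 5*z^3 + z^2*(-x - 16) + z*(3*x - 267) + 54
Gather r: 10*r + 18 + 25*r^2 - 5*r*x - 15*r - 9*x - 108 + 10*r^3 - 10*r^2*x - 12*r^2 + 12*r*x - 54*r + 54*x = 10*r^3 + r^2*(13 - 10*x) + r*(7*x - 59) + 45*x - 90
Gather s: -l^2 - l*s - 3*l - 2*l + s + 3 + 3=-l^2 - 5*l + s*(1 - l) + 6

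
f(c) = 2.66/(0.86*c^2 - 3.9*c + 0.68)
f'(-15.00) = 0.00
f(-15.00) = 0.01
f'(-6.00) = 0.01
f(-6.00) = 0.05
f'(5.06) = -1.45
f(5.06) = 0.90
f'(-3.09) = 0.06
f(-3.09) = 0.13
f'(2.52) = -0.09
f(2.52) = -0.72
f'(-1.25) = 0.34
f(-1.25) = 0.39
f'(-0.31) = 3.03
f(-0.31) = 1.35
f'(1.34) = 0.47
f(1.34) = -0.89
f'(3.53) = -1.03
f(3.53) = -1.12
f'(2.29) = -0.01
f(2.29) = -0.71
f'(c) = 2.66*(3.9 - 1.72*c)/(0.86*c^2 - 3.9*c + 0.68)^2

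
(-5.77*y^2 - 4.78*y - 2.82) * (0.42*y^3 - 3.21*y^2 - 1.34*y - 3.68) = -2.4234*y^5 + 16.5141*y^4 + 21.8912*y^3 + 36.691*y^2 + 21.3692*y + 10.3776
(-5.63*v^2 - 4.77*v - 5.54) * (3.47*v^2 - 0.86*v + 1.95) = -19.5361*v^4 - 11.7101*v^3 - 26.1001*v^2 - 4.5371*v - 10.803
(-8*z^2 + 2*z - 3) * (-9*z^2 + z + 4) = 72*z^4 - 26*z^3 - 3*z^2 + 5*z - 12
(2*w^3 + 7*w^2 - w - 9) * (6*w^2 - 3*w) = 12*w^5 + 36*w^4 - 27*w^3 - 51*w^2 + 27*w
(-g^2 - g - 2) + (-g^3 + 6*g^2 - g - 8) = -g^3 + 5*g^2 - 2*g - 10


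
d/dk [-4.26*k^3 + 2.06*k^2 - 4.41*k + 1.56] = -12.78*k^2 + 4.12*k - 4.41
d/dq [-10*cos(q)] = 10*sin(q)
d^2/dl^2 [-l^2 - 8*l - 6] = -2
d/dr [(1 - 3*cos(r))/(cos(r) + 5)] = 16*sin(r)/(cos(r) + 5)^2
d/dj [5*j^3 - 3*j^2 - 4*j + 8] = 15*j^2 - 6*j - 4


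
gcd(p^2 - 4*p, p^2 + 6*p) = p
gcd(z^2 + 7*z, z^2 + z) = z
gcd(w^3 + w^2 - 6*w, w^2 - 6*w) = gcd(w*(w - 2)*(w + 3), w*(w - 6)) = w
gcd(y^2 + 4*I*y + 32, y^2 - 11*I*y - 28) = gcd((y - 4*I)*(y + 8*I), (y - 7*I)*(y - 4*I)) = y - 4*I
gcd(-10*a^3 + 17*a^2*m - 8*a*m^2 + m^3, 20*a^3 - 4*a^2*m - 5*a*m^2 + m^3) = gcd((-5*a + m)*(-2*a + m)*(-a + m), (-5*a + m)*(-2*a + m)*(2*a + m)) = 10*a^2 - 7*a*m + m^2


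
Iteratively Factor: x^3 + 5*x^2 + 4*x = (x)*(x^2 + 5*x + 4) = x*(x + 1)*(x + 4)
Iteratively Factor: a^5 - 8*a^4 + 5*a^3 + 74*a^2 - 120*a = (a)*(a^4 - 8*a^3 + 5*a^2 + 74*a - 120) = a*(a - 2)*(a^3 - 6*a^2 - 7*a + 60) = a*(a - 2)*(a + 3)*(a^2 - 9*a + 20) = a*(a - 5)*(a - 2)*(a + 3)*(a - 4)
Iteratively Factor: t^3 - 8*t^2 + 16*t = (t)*(t^2 - 8*t + 16) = t*(t - 4)*(t - 4)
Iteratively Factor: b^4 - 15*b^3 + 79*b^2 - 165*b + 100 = (b - 1)*(b^3 - 14*b^2 + 65*b - 100) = (b - 4)*(b - 1)*(b^2 - 10*b + 25) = (b - 5)*(b - 4)*(b - 1)*(b - 5)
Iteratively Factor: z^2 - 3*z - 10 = (z - 5)*(z + 2)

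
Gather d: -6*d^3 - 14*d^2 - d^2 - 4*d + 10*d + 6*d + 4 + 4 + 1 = -6*d^3 - 15*d^2 + 12*d + 9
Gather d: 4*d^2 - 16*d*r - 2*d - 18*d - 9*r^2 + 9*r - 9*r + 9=4*d^2 + d*(-16*r - 20) - 9*r^2 + 9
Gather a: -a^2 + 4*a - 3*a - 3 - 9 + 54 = -a^2 + a + 42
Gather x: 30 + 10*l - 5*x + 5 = 10*l - 5*x + 35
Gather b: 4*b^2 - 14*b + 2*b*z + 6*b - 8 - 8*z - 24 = 4*b^2 + b*(2*z - 8) - 8*z - 32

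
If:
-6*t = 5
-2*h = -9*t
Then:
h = -15/4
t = -5/6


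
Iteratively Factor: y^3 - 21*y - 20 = (y + 1)*(y^2 - y - 20) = (y - 5)*(y + 1)*(y + 4)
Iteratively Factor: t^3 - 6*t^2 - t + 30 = (t + 2)*(t^2 - 8*t + 15) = (t - 3)*(t + 2)*(t - 5)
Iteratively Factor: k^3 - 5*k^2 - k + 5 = (k - 1)*(k^2 - 4*k - 5) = (k - 5)*(k - 1)*(k + 1)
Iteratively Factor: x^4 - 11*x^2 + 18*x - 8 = (x + 4)*(x^3 - 4*x^2 + 5*x - 2) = (x - 1)*(x + 4)*(x^2 - 3*x + 2) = (x - 1)^2*(x + 4)*(x - 2)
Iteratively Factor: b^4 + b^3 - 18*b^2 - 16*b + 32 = (b + 4)*(b^3 - 3*b^2 - 6*b + 8) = (b + 2)*(b + 4)*(b^2 - 5*b + 4) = (b - 4)*(b + 2)*(b + 4)*(b - 1)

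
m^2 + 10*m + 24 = (m + 4)*(m + 6)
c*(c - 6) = c^2 - 6*c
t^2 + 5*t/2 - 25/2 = (t - 5/2)*(t + 5)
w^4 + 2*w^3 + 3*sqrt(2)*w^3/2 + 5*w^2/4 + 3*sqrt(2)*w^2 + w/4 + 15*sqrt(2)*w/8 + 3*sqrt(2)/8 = (w + 1/2)^2*(w + 1)*(w + 3*sqrt(2)/2)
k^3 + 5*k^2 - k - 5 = (k - 1)*(k + 1)*(k + 5)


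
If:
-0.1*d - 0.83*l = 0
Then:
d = -8.3*l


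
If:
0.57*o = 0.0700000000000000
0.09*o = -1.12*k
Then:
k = -0.01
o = 0.12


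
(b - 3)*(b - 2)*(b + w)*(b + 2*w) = b^4 + 3*b^3*w - 5*b^3 + 2*b^2*w^2 - 15*b^2*w + 6*b^2 - 10*b*w^2 + 18*b*w + 12*w^2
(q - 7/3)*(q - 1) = q^2 - 10*q/3 + 7/3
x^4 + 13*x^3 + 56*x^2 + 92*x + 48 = (x + 1)*(x + 2)*(x + 4)*(x + 6)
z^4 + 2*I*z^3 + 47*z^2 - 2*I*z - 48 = (z - 1)*(z + 1)*(z - 6*I)*(z + 8*I)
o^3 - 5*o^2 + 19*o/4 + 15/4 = (o - 3)*(o - 5/2)*(o + 1/2)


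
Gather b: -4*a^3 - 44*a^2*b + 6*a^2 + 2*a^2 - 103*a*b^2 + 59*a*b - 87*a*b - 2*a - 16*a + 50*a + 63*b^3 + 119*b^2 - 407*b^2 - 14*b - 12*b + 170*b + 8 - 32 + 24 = -4*a^3 + 8*a^2 + 32*a + 63*b^3 + b^2*(-103*a - 288) + b*(-44*a^2 - 28*a + 144)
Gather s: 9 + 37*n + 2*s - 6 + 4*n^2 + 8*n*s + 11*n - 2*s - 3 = 4*n^2 + 8*n*s + 48*n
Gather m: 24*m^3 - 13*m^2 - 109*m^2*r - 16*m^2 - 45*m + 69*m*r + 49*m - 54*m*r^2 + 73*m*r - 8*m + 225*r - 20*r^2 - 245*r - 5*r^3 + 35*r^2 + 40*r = 24*m^3 + m^2*(-109*r - 29) + m*(-54*r^2 + 142*r - 4) - 5*r^3 + 15*r^2 + 20*r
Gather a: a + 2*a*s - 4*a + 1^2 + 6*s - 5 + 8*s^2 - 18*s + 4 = a*(2*s - 3) + 8*s^2 - 12*s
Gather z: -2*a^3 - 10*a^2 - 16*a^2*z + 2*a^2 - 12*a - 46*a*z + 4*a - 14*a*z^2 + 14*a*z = -2*a^3 - 8*a^2 - 14*a*z^2 - 8*a + z*(-16*a^2 - 32*a)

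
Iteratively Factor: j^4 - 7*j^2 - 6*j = (j + 2)*(j^3 - 2*j^2 - 3*j) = j*(j + 2)*(j^2 - 2*j - 3) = j*(j + 1)*(j + 2)*(j - 3)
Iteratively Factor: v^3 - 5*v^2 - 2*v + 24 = (v + 2)*(v^2 - 7*v + 12) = (v - 4)*(v + 2)*(v - 3)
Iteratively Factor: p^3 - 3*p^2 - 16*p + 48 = (p + 4)*(p^2 - 7*p + 12) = (p - 4)*(p + 4)*(p - 3)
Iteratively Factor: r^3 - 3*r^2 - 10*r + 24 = (r - 2)*(r^2 - r - 12) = (r - 4)*(r - 2)*(r + 3)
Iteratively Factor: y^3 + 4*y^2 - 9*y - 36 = (y + 4)*(y^2 - 9) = (y + 3)*(y + 4)*(y - 3)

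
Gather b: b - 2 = b - 2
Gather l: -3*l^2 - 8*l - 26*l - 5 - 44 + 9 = -3*l^2 - 34*l - 40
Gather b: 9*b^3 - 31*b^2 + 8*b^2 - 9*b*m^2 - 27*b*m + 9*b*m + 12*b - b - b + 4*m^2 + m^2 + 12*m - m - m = 9*b^3 - 23*b^2 + b*(-9*m^2 - 18*m + 10) + 5*m^2 + 10*m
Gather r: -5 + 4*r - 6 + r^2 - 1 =r^2 + 4*r - 12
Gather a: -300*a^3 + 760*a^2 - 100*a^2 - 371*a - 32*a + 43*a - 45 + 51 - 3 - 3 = -300*a^3 + 660*a^2 - 360*a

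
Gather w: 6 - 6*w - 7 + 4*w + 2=1 - 2*w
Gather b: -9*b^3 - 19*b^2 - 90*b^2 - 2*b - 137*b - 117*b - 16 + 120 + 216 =-9*b^3 - 109*b^2 - 256*b + 320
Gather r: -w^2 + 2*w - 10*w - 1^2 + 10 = -w^2 - 8*w + 9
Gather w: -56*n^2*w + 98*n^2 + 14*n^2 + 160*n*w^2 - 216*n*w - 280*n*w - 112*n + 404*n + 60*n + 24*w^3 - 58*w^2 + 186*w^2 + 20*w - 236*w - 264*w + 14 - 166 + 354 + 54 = 112*n^2 + 352*n + 24*w^3 + w^2*(160*n + 128) + w*(-56*n^2 - 496*n - 480) + 256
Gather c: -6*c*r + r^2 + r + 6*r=-6*c*r + r^2 + 7*r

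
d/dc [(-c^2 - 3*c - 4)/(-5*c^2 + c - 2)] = 2*(-8*c^2 - 18*c + 5)/(25*c^4 - 10*c^3 + 21*c^2 - 4*c + 4)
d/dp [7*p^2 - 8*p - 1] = 14*p - 8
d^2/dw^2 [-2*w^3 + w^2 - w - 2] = 2 - 12*w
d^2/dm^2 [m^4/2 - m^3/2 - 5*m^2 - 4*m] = 6*m^2 - 3*m - 10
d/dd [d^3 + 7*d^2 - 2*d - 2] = 3*d^2 + 14*d - 2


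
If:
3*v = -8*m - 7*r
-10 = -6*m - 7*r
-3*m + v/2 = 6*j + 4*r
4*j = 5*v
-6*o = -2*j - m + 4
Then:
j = -275/214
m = -370/107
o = -1073/642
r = 470/107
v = -110/107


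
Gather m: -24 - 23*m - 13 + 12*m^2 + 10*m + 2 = 12*m^2 - 13*m - 35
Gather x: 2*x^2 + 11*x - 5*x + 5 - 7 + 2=2*x^2 + 6*x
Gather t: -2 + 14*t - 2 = 14*t - 4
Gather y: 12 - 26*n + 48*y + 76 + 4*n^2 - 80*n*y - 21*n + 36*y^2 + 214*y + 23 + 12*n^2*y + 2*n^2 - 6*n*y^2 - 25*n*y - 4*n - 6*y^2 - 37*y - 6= 6*n^2 - 51*n + y^2*(30 - 6*n) + y*(12*n^2 - 105*n + 225) + 105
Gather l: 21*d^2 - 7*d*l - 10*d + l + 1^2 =21*d^2 - 10*d + l*(1 - 7*d) + 1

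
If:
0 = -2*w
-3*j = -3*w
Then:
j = 0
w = 0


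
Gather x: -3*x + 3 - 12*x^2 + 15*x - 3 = -12*x^2 + 12*x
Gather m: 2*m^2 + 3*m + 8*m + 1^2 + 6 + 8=2*m^2 + 11*m + 15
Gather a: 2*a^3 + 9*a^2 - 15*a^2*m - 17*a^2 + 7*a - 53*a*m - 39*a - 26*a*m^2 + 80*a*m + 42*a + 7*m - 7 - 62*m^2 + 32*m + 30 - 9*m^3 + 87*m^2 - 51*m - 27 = 2*a^3 + a^2*(-15*m - 8) + a*(-26*m^2 + 27*m + 10) - 9*m^3 + 25*m^2 - 12*m - 4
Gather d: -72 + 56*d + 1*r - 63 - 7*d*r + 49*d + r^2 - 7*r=d*(105 - 7*r) + r^2 - 6*r - 135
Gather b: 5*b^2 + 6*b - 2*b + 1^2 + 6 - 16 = 5*b^2 + 4*b - 9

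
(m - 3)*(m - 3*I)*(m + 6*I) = m^3 - 3*m^2 + 3*I*m^2 + 18*m - 9*I*m - 54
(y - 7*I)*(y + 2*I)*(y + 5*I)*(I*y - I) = I*y^4 - I*y^3 + 39*I*y^2 - 70*y - 39*I*y + 70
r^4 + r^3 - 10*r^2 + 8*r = r*(r - 2)*(r - 1)*(r + 4)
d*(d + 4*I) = d^2 + 4*I*d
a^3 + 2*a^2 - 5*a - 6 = (a - 2)*(a + 1)*(a + 3)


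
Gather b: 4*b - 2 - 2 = 4*b - 4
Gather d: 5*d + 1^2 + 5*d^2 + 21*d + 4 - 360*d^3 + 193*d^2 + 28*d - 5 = -360*d^3 + 198*d^2 + 54*d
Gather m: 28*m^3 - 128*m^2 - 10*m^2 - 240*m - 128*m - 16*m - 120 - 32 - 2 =28*m^3 - 138*m^2 - 384*m - 154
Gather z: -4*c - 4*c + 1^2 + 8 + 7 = 16 - 8*c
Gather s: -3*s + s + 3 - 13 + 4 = -2*s - 6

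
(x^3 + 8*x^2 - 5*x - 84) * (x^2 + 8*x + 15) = x^5 + 16*x^4 + 74*x^3 - 4*x^2 - 747*x - 1260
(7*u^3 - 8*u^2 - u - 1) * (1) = 7*u^3 - 8*u^2 - u - 1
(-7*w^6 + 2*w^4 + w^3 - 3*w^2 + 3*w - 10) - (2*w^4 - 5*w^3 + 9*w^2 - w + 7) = -7*w^6 + 6*w^3 - 12*w^2 + 4*w - 17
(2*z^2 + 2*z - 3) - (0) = 2*z^2 + 2*z - 3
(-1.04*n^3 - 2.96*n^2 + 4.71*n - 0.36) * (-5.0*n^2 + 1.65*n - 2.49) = 5.2*n^5 + 13.084*n^4 - 25.8444*n^3 + 16.9419*n^2 - 12.3219*n + 0.8964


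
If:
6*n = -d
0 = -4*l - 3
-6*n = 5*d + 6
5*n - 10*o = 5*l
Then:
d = -3/2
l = -3/4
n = 1/4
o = 1/2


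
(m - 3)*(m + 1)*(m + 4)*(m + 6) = m^4 + 8*m^3 + m^2 - 78*m - 72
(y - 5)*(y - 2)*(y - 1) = y^3 - 8*y^2 + 17*y - 10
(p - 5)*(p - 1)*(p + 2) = p^3 - 4*p^2 - 7*p + 10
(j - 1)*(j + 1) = j^2 - 1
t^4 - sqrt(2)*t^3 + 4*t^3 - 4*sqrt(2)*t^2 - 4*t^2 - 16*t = t*(t + 4)*(t - 2*sqrt(2))*(t + sqrt(2))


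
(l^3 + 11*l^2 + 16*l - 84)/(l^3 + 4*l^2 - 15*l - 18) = (l^2 + 5*l - 14)/(l^2 - 2*l - 3)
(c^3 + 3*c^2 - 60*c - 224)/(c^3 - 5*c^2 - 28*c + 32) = (c + 7)/(c - 1)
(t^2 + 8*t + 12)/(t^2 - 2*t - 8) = (t + 6)/(t - 4)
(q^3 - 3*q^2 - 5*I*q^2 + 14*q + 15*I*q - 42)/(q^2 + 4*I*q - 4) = (q^2 - q*(3 + 7*I) + 21*I)/(q + 2*I)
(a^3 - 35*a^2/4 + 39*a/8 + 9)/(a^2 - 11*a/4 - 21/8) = (2*a^2 - 19*a + 24)/(2*a - 7)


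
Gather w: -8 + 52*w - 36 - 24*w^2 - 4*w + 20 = -24*w^2 + 48*w - 24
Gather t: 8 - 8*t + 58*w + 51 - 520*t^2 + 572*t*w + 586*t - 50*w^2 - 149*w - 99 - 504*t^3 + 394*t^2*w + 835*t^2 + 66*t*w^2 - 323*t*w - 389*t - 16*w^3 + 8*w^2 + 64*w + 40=-504*t^3 + t^2*(394*w + 315) + t*(66*w^2 + 249*w + 189) - 16*w^3 - 42*w^2 - 27*w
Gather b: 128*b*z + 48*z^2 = 128*b*z + 48*z^2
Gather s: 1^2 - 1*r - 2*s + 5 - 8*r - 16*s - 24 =-9*r - 18*s - 18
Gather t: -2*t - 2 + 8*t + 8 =6*t + 6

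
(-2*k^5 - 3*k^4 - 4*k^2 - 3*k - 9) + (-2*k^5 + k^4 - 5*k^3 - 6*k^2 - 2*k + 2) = -4*k^5 - 2*k^4 - 5*k^3 - 10*k^2 - 5*k - 7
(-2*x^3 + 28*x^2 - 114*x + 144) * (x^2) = -2*x^5 + 28*x^4 - 114*x^3 + 144*x^2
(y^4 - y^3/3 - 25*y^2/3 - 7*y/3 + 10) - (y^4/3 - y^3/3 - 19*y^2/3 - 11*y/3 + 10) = 2*y^4/3 - 2*y^2 + 4*y/3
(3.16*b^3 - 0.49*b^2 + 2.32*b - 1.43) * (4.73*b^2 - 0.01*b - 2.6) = 14.9468*b^5 - 2.3493*b^4 + 2.7625*b^3 - 5.5131*b^2 - 6.0177*b + 3.718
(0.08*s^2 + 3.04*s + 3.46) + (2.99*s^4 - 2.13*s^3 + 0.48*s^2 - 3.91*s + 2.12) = 2.99*s^4 - 2.13*s^3 + 0.56*s^2 - 0.87*s + 5.58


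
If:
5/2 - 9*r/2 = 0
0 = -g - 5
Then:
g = -5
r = 5/9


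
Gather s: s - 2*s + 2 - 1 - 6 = -s - 5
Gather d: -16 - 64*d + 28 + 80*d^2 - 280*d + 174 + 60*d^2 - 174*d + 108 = 140*d^2 - 518*d + 294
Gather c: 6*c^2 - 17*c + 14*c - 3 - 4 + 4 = 6*c^2 - 3*c - 3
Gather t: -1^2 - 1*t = -t - 1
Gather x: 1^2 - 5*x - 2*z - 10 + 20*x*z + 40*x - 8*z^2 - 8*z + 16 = x*(20*z + 35) - 8*z^2 - 10*z + 7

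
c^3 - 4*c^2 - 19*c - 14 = (c - 7)*(c + 1)*(c + 2)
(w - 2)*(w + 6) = w^2 + 4*w - 12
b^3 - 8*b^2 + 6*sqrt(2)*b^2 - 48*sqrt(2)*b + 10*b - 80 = (b - 8)*(b + sqrt(2))*(b + 5*sqrt(2))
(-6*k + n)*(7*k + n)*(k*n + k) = -42*k^3*n - 42*k^3 + k^2*n^2 + k^2*n + k*n^3 + k*n^2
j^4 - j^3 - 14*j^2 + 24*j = j*(j - 3)*(j - 2)*(j + 4)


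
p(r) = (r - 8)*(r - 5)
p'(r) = 2*r - 13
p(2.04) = 17.64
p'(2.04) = -8.92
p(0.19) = 37.57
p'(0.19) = -12.62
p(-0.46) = 46.19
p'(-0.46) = -13.92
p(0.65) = 31.97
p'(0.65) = -11.70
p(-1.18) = 56.73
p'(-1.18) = -15.36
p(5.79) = -1.75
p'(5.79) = -1.42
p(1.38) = 23.96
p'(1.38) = -10.24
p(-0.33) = 44.40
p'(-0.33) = -13.66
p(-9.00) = 238.00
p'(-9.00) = -31.00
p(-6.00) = 154.00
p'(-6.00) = -25.00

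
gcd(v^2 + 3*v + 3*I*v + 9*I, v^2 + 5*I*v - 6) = v + 3*I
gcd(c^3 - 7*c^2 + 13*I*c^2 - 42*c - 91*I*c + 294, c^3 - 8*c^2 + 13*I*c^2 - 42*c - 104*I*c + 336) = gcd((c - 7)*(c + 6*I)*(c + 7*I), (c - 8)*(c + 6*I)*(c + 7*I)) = c^2 + 13*I*c - 42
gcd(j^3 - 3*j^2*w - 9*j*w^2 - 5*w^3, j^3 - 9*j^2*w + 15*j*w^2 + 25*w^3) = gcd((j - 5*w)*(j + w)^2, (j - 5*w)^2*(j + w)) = -j^2 + 4*j*w + 5*w^2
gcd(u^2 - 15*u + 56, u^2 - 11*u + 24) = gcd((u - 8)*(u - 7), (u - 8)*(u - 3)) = u - 8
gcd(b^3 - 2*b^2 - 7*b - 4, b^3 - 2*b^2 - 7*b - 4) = b^3 - 2*b^2 - 7*b - 4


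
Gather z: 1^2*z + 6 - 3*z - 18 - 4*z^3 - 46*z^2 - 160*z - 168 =-4*z^3 - 46*z^2 - 162*z - 180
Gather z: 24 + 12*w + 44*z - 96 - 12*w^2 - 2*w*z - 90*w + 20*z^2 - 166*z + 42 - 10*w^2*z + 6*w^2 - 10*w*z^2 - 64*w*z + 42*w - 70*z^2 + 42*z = -6*w^2 - 36*w + z^2*(-10*w - 50) + z*(-10*w^2 - 66*w - 80) - 30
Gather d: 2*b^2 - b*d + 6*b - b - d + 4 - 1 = 2*b^2 + 5*b + d*(-b - 1) + 3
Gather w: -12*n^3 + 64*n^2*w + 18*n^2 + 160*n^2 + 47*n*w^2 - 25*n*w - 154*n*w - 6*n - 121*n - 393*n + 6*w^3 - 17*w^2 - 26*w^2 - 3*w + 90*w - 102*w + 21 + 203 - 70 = -12*n^3 + 178*n^2 - 520*n + 6*w^3 + w^2*(47*n - 43) + w*(64*n^2 - 179*n - 15) + 154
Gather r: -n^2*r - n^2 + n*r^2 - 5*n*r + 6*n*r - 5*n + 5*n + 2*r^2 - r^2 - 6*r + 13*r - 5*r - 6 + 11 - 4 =-n^2 + r^2*(n + 1) + r*(-n^2 + n + 2) + 1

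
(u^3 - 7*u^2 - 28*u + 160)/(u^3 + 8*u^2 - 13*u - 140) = (u - 8)/(u + 7)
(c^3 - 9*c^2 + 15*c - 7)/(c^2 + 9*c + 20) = (c^3 - 9*c^2 + 15*c - 7)/(c^2 + 9*c + 20)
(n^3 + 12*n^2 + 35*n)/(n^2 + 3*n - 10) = n*(n + 7)/(n - 2)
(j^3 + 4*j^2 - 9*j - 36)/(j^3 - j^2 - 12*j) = (j^2 + j - 12)/(j*(j - 4))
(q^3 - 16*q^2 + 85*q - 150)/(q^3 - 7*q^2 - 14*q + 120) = (q - 5)/(q + 4)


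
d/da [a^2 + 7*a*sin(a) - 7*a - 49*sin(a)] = 7*a*cos(a) + 2*a + 7*sin(a) - 49*cos(a) - 7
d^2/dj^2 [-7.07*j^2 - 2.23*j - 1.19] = -14.1400000000000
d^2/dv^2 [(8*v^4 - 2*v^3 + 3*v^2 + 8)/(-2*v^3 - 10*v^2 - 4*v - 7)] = 2*(-788*v^6 - 672*v^5 - 2352*v^4 - 2766*v^3 - 4146*v^2 - 330*v + 285)/(8*v^9 + 120*v^8 + 648*v^7 + 1564*v^6 + 2136*v^5 + 2916*v^4 + 2038*v^3 + 1806*v^2 + 588*v + 343)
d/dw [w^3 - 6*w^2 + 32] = 3*w*(w - 4)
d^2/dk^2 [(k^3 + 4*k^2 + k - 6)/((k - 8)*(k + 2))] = 154/(k^3 - 24*k^2 + 192*k - 512)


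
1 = 1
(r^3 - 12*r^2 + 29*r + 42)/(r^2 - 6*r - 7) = r - 6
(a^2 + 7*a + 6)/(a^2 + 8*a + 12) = (a + 1)/(a + 2)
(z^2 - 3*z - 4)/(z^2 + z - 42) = (z^2 - 3*z - 4)/(z^2 + z - 42)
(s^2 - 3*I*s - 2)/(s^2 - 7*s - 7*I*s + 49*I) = (s^2 - 3*I*s - 2)/(s^2 - 7*s - 7*I*s + 49*I)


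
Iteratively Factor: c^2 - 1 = (c + 1)*(c - 1)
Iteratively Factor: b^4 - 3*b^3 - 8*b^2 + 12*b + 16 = (b - 4)*(b^3 + b^2 - 4*b - 4) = (b - 4)*(b + 1)*(b^2 - 4) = (b - 4)*(b + 1)*(b + 2)*(b - 2)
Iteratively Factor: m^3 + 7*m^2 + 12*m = (m)*(m^2 + 7*m + 12) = m*(m + 3)*(m + 4)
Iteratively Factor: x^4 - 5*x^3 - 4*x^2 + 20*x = (x - 5)*(x^3 - 4*x) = (x - 5)*(x - 2)*(x^2 + 2*x) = x*(x - 5)*(x - 2)*(x + 2)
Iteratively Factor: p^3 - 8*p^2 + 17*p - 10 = (p - 1)*(p^2 - 7*p + 10) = (p - 2)*(p - 1)*(p - 5)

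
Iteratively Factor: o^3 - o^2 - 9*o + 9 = (o - 1)*(o^2 - 9) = (o - 3)*(o - 1)*(o + 3)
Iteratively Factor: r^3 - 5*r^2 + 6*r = (r - 2)*(r^2 - 3*r) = (r - 3)*(r - 2)*(r)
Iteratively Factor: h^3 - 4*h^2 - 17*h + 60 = (h - 3)*(h^2 - h - 20) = (h - 3)*(h + 4)*(h - 5)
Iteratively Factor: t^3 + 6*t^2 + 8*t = (t + 2)*(t^2 + 4*t) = (t + 2)*(t + 4)*(t)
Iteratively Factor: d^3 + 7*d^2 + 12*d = (d + 3)*(d^2 + 4*d) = d*(d + 3)*(d + 4)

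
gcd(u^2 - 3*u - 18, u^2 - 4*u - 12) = u - 6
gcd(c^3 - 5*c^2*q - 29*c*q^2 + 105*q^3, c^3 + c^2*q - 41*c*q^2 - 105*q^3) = -c^2 + 2*c*q + 35*q^2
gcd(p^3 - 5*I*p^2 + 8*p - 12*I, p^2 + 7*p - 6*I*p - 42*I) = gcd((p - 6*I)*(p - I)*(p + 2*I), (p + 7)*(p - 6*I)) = p - 6*I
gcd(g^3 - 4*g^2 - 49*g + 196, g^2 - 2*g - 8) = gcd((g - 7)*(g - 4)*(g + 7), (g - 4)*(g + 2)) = g - 4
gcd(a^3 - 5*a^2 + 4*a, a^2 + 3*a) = a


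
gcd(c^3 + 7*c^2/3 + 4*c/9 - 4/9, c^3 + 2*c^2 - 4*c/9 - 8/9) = c^2 + 8*c/3 + 4/3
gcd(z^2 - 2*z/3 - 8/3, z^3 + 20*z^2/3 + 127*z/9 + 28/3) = z + 4/3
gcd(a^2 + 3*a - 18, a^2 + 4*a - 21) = a - 3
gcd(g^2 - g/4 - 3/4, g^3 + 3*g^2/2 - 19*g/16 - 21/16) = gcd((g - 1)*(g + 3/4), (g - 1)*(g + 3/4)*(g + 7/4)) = g^2 - g/4 - 3/4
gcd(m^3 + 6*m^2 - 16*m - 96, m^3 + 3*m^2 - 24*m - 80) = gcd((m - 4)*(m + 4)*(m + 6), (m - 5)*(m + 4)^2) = m + 4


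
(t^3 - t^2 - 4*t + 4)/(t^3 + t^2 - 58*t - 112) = (t^2 - 3*t + 2)/(t^2 - t - 56)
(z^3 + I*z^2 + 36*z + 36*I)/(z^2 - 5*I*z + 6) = z + 6*I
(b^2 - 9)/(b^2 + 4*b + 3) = (b - 3)/(b + 1)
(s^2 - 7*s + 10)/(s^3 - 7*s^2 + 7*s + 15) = (s - 2)/(s^2 - 2*s - 3)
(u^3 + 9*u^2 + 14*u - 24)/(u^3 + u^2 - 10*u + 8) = (u + 6)/(u - 2)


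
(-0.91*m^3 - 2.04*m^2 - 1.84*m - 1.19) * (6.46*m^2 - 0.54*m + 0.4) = -5.8786*m^5 - 12.687*m^4 - 11.1488*m^3 - 7.5098*m^2 - 0.0934*m - 0.476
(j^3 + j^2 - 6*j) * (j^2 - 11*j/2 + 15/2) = j^5 - 9*j^4/2 - 4*j^3 + 81*j^2/2 - 45*j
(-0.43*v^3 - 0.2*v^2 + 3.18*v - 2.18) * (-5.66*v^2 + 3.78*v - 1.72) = 2.4338*v^5 - 0.4934*v^4 - 18.0152*v^3 + 24.7032*v^2 - 13.71*v + 3.7496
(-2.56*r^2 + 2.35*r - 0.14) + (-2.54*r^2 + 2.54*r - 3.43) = -5.1*r^2 + 4.89*r - 3.57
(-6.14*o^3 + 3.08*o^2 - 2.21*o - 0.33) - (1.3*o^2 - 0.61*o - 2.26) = -6.14*o^3 + 1.78*o^2 - 1.6*o + 1.93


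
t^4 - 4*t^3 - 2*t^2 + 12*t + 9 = (t - 3)^2*(t + 1)^2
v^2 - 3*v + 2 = (v - 2)*(v - 1)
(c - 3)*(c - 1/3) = c^2 - 10*c/3 + 1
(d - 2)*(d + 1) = d^2 - d - 2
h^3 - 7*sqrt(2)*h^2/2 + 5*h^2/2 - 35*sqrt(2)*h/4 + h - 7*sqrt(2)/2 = (h + 1/2)*(h + 2)*(h - 7*sqrt(2)/2)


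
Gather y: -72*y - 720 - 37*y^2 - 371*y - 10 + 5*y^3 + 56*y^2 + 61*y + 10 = 5*y^3 + 19*y^2 - 382*y - 720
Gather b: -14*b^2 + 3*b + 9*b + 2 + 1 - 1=-14*b^2 + 12*b + 2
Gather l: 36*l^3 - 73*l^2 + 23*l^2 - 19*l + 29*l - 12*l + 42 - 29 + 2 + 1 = 36*l^3 - 50*l^2 - 2*l + 16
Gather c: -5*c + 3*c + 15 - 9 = 6 - 2*c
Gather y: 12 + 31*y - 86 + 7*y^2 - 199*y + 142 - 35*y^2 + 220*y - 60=-28*y^2 + 52*y + 8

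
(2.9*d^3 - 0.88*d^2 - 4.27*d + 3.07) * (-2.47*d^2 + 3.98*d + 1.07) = -7.163*d^5 + 13.7156*d^4 + 10.1475*d^3 - 25.5191*d^2 + 7.6497*d + 3.2849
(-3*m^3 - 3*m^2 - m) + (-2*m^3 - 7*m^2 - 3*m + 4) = -5*m^3 - 10*m^2 - 4*m + 4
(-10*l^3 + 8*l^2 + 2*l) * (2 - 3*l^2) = 30*l^5 - 24*l^4 - 26*l^3 + 16*l^2 + 4*l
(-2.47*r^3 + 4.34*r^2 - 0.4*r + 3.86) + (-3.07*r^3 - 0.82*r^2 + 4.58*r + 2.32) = -5.54*r^3 + 3.52*r^2 + 4.18*r + 6.18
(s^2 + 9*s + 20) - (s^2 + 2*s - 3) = 7*s + 23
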